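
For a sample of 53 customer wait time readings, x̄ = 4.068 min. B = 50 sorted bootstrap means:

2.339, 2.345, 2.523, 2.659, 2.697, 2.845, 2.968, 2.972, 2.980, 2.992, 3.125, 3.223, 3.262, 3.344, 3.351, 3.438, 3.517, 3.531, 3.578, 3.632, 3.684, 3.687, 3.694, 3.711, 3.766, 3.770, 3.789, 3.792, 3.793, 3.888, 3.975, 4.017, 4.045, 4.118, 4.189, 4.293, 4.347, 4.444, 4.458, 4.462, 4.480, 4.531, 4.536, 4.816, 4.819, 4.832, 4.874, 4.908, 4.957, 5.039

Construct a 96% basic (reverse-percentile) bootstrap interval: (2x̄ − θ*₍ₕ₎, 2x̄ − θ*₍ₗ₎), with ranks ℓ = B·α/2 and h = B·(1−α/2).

Percentile endpoints at ranks 1 and 49: θ*₍1₎ = 2.339, θ*₍49₎ = 4.957.
Basic interval reflects these around x̄:
  lower = 2 × 4.068 − 4.957 = 3.179
  upper = 2 × 4.068 − 2.339 = 5.797

(3.179, 5.797)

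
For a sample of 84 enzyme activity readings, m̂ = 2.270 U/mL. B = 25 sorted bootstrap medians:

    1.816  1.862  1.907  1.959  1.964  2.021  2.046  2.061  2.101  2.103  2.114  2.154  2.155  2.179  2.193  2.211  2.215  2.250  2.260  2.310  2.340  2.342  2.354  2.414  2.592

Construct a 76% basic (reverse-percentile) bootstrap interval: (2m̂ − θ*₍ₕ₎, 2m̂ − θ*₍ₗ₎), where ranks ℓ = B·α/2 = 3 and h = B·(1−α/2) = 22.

Percentile endpoints at ranks 3 and 22: θ*₍3₎ = 1.907, θ*₍22₎ = 2.342.
Basic interval reflects these around m̂:
  lower = 2 × 2.270 − 2.342 = 2.198
  upper = 2 × 2.270 − 1.907 = 2.633

(2.198, 2.633)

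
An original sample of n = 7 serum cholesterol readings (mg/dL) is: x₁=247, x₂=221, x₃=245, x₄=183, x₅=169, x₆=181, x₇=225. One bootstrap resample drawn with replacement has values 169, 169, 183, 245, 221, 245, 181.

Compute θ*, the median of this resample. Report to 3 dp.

θ* = 183.000

Sorted: 169, 169, 181, 183, 221, 245, 245
Median = middle value = 183.000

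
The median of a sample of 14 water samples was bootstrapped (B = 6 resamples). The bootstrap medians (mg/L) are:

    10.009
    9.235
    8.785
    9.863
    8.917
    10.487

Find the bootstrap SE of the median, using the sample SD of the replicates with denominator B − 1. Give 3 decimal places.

SE* = 0.674

Bootstrap SE is the standard deviation of the 6 replicate medians.
Mean of replicates: (10.009 + 9.235 + 8.785 + 9.863 + 8.917 + 10.487) / 6 = 57.2960 / 6 = 9.5493
Sum of squared deviations: (+0.4597)² + (−0.3143)² + (−0.7643)² + (+0.3137)² + (−0.6323)² + (+0.9377)² = 2.2718
Variance = 2.2718 / 5 = 0.4544
SE* = √0.4544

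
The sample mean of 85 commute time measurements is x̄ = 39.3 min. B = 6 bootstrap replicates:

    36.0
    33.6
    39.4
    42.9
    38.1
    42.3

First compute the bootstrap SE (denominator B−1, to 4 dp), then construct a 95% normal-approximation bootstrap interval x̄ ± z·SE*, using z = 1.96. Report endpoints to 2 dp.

(32.25, 46.35)

Mean of replicates = 38.7167; sum of squared deviations = 64.7483; SE* = √(64.7483/5) = 3.5986
Margin = 1.96 × 3.5986 = 7.053
Interval: 39.3 ± 7.053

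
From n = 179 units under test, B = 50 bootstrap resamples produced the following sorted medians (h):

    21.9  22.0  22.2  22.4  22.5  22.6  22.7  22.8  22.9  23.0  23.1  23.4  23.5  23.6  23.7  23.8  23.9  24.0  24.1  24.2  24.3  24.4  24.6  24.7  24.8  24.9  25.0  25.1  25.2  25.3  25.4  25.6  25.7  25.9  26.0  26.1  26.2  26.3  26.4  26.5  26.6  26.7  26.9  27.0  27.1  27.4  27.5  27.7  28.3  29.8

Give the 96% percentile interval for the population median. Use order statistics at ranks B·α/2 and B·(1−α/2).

α = 0.04; lower rank = 50 × 0.020 = 1; upper rank = 50 × 0.980 = 49.
The 1st smallest replicate is 21.9; the 49th is 28.3.

(21.9, 28.3)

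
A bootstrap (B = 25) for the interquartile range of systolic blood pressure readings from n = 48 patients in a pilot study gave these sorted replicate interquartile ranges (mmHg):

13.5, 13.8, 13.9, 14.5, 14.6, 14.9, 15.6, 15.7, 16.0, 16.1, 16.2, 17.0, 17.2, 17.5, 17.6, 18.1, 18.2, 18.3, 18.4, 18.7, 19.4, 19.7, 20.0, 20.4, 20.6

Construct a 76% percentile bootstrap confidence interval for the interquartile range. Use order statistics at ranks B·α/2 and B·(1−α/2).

(13.9, 19.7)

α = 0.24; lower rank = 25 × 0.120 = 3; upper rank = 25 × 0.880 = 22.
The 3rd smallest replicate is 13.9; the 22nd is 19.7.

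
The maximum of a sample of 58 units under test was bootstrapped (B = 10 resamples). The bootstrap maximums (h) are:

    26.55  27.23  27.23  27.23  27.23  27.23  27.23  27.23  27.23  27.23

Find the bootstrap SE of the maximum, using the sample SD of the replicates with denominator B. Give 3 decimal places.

SE* = 0.204

Bootstrap SE is the standard deviation of the 10 replicate maximums.
Mean of replicates: (26.55 + 27.23 + 27.23 + 27.23 + 27.23 + 27.23 + 27.23 + 27.23 + 27.23 + 27.23) / 10 = 271.6200 / 10 = 27.1620
Sum of squared deviations: (−0.6120)² + (+0.0680)² + (+0.0680)² + (+0.0680)² + (+0.0680)² + (+0.0680)² + (+0.0680)² + (+0.0680)² + (+0.0680)² + (+0.0680)² = 0.4162
Variance = 0.4162 / 10 = 0.0416
SE* = √0.0416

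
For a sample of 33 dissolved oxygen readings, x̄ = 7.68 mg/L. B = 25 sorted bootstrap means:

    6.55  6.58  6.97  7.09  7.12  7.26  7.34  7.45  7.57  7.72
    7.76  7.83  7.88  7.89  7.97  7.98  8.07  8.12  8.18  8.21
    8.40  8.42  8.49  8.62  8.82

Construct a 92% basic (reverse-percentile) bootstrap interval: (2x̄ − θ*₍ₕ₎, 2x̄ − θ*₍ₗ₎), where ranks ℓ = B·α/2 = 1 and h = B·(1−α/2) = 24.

Percentile endpoints at ranks 1 and 24: θ*₍1₎ = 6.55, θ*₍24₎ = 8.62.
Basic interval reflects these around x̄:
  lower = 2 × 7.68 − 8.62 = 6.74
  upper = 2 × 7.68 − 6.55 = 8.81

(6.74, 8.81)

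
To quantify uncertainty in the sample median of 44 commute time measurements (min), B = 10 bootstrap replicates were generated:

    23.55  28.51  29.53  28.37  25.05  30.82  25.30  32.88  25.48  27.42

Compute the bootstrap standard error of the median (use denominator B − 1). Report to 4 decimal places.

Bootstrap SE is the standard deviation of the 10 replicate medians.
Mean of replicates: (23.55 + 28.51 + 29.53 + 28.37 + 25.05 + 30.82 + 25.30 + 32.88 + 25.48 + 27.42) / 10 = 276.91000 / 10 = 27.69100
Sum of squared deviations: (−4.14100)² + (+0.81900)² + (+1.83900)² + (+0.67900)² + (−2.64100)² + (+3.12900)² + (−2.39100)² + (+5.18900)² + (−2.21100)² + (−0.27100)² = 76.03169
Variance = 76.03169 / 9 = 8.44797
SE* = √8.44797

SE* = 2.9065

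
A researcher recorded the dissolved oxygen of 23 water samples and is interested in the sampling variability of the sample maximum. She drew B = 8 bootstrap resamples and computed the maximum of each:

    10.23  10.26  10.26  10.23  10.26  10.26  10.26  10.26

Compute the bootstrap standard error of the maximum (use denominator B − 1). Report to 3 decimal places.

SE* = 0.014

Bootstrap SE is the standard deviation of the 8 replicate maximums.
Mean of replicates: (10.23 + 10.26 + 10.26 + 10.23 + 10.26 + 10.26 + 10.26 + 10.26) / 8 = 82.0200 / 8 = 10.2525
Sum of squared deviations: (−0.0225)² + (+0.0075)² + (+0.0075)² + (−0.0225)² + (+0.0075)² + (+0.0075)² + (+0.0075)² + (+0.0075)² = 0.0013
Variance = 0.0013 / 7 = 0.0002
SE* = √0.0002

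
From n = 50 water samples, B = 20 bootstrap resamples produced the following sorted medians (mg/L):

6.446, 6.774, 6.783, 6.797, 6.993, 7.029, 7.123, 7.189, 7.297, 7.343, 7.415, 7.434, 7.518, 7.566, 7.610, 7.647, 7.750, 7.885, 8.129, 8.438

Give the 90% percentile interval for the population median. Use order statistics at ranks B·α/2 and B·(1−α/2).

α = 0.10; lower rank = 20 × 0.050 = 1; upper rank = 20 × 0.950 = 19.
The 1st smallest replicate is 6.446; the 19th is 8.129.

(6.446, 8.129)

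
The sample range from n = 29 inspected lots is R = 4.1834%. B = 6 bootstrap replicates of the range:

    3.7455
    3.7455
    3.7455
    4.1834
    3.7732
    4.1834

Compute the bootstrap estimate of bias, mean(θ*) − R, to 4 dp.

bias = −0.2873

mean(θ*) = (3.7455 + 3.7455 + 3.7455 + 4.1834 + 3.7732 + 4.1834) / 6 = 3.89608
bias = 3.89608 − 4.1834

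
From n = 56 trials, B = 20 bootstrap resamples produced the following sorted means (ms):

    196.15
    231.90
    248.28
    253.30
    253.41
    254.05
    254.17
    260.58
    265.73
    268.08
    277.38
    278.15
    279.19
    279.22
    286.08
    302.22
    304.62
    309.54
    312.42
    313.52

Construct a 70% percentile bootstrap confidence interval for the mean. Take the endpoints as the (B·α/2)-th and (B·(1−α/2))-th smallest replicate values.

α = 0.30; lower rank = 20 × 0.150 = 3; upper rank = 20 × 0.850 = 17.
The 3rd smallest replicate is 248.28; the 17th is 304.62.

(248.28, 304.62)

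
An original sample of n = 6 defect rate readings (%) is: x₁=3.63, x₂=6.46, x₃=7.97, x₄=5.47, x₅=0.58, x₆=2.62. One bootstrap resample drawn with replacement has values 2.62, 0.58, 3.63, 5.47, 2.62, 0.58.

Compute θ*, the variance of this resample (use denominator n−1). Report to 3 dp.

θ* = 3.492

Mean = 2.5833; sum of squared deviations = 17.4577
s² = 17.4577 / 5 = 3.4915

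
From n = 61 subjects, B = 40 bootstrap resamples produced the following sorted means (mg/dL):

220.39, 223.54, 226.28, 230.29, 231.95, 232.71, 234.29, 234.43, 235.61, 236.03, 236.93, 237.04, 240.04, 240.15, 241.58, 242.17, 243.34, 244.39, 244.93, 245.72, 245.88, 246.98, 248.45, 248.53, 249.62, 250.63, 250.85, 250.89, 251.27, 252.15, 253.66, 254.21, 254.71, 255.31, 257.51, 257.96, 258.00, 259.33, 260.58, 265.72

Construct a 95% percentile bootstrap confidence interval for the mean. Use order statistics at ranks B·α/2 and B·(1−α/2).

(220.39, 260.58)

α = 0.05; lower rank = 40 × 0.025 = 1; upper rank = 40 × 0.975 = 39.
The 1st smallest replicate is 220.39; the 39th is 260.58.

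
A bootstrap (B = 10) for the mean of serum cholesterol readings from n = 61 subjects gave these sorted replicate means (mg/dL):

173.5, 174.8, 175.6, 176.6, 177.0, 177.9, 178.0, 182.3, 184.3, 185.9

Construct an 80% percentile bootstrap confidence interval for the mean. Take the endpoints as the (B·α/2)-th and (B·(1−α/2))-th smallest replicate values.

α = 0.20; lower rank = 10 × 0.100 = 1; upper rank = 10 × 0.900 = 9.
The 1st smallest replicate is 173.5; the 9th is 184.3.

(173.5, 184.3)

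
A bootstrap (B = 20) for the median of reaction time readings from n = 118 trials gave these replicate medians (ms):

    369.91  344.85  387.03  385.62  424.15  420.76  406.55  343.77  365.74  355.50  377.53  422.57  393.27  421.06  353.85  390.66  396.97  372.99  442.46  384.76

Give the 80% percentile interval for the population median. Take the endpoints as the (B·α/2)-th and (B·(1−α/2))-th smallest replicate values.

Sorted replicates: 343.77, 344.85, 353.85, 355.50, 365.74, 369.91, 372.99, 377.53, 384.76, 385.62, 387.03, 390.66, 393.27, 396.97, 406.55, 420.76, 421.06, 422.57, 424.15, 442.46
α = 0.20; lower rank = 20 × 0.100 = 2; upper rank = 20 × 0.900 = 18.
The 2nd smallest replicate is 344.85; the 18th is 422.57.

(344.85, 422.57)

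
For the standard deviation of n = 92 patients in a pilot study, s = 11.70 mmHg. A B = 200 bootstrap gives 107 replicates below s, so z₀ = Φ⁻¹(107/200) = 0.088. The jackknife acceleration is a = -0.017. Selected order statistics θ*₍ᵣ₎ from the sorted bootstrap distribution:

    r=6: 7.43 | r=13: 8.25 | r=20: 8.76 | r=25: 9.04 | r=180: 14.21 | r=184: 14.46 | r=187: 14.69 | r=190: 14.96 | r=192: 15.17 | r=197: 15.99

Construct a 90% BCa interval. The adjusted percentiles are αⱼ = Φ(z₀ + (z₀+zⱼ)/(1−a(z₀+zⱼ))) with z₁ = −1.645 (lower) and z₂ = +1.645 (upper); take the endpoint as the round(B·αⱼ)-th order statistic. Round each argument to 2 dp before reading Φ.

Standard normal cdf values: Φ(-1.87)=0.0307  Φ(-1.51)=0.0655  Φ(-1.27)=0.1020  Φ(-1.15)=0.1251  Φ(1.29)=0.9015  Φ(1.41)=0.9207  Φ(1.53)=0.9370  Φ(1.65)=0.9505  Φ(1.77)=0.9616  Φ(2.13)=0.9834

(8.25, 15.17)

Lower: z₀ + z₁ = 0.088 + (-1.645) = -1.557; 1 − a(z₀+z₁) = 1 − (-0.017)(-1.557) = 0.9735; argument = 0.088 + (-1.557)/0.9735 = -1.5113 → -1.51.
α₁ = Φ(-1.51) = 0.0655; rank = round(200 × 0.0655) = 13; θ*₍13₎ = 8.25.
Upper: z₀ + z₂ = 1.733; 1 − a(z₀+z₂) = 1.0295; argument = 1.7714 → 1.77; α₂ = 0.9616; rank = 192; θ*₍192₎ = 15.17.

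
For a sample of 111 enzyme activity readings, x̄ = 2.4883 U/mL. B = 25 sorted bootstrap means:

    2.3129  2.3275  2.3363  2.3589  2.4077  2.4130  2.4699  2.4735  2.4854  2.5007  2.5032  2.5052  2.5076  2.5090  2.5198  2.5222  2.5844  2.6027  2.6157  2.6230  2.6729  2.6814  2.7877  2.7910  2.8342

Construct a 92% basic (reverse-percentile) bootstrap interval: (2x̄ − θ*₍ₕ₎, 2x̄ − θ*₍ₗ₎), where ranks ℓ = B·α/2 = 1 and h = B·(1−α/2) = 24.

(2.1856, 2.6637)

Percentile endpoints at ranks 1 and 24: θ*₍1₎ = 2.3129, θ*₍24₎ = 2.7910.
Basic interval reflects these around x̄:
  lower = 2 × 2.4883 − 2.7910 = 2.1856
  upper = 2 × 2.4883 − 2.3129 = 2.6637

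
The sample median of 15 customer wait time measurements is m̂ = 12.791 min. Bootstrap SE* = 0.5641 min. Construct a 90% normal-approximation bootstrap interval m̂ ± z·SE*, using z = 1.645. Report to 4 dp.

Margin = 1.645 × 0.5641 = 0.92794
Interval: 12.791 ± 0.92794

(11.8631, 13.7189)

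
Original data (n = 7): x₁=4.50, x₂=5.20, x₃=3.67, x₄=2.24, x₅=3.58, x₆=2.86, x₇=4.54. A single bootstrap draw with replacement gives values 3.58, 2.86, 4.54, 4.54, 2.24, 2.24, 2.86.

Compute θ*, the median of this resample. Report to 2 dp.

θ* = 2.86

Sorted: 2.24, 2.24, 2.86, 2.86, 3.58, 4.54, 4.54
Median = middle value = 2.86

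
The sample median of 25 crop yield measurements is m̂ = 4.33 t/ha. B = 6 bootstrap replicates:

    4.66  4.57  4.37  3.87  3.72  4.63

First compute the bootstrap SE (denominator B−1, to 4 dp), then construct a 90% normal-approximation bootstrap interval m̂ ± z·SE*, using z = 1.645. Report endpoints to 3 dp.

(3.657, 5.003)

Mean of replicates = 4.3033; sum of squared deviations = 0.8375; SE* = √(0.8375/5) = 0.4093
Margin = 1.645 × 0.4093 = 0.6733
Interval: 4.33 ± 0.6733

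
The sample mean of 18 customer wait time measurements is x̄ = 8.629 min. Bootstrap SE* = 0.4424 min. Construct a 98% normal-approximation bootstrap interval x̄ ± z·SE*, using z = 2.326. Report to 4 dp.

Margin = 2.326 × 0.4424 = 1.02902
Interval: 8.629 ± 1.02902

(7.6000, 9.6580)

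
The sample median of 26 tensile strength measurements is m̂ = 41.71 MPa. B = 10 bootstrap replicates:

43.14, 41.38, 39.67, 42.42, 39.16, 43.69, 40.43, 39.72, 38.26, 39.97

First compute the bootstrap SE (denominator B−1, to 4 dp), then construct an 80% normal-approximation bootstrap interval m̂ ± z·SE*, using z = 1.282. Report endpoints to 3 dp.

Mean of replicates = 40.7840; sum of squared deviations = 29.1962; SE* = √(29.1962/9) = 1.8011
Margin = 1.282 × 1.8011 = 2.3090
Interval: 41.71 ± 2.3090

(39.401, 44.019)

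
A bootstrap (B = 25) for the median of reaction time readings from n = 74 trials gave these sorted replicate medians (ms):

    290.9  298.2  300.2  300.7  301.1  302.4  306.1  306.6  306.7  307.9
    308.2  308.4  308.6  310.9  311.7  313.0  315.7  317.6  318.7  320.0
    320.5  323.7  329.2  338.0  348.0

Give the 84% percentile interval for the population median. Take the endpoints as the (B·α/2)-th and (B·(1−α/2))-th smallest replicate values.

(298.2, 329.2)

α = 0.16; lower rank = 25 × 0.080 = 2; upper rank = 25 × 0.920 = 23.
The 2nd smallest replicate is 298.2; the 23rd is 329.2.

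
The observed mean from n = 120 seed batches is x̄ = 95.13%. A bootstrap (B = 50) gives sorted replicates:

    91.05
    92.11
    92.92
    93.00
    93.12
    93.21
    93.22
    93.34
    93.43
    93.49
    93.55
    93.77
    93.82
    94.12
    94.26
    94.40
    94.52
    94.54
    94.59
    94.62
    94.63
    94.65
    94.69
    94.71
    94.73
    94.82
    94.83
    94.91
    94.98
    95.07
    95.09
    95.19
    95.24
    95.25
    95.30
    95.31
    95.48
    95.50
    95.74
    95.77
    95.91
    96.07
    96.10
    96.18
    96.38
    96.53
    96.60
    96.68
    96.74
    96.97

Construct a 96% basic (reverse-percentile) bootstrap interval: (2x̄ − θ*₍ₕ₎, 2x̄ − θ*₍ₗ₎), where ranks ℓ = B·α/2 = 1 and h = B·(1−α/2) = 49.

(93.52, 99.21)

Percentile endpoints at ranks 1 and 49: θ*₍1₎ = 91.05, θ*₍49₎ = 96.74.
Basic interval reflects these around x̄:
  lower = 2 × 95.13 − 96.74 = 93.52
  upper = 2 × 95.13 − 91.05 = 99.21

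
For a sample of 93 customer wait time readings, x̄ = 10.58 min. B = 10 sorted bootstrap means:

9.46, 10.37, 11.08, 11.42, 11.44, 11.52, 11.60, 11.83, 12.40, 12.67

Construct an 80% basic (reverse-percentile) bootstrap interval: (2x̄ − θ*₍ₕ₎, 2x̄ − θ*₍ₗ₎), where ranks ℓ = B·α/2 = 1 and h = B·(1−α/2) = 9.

(8.76, 11.70)

Percentile endpoints at ranks 1 and 9: θ*₍1₎ = 9.46, θ*₍9₎ = 12.40.
Basic interval reflects these around x̄:
  lower = 2 × 10.58 − 12.40 = 8.76
  upper = 2 × 10.58 − 9.46 = 11.70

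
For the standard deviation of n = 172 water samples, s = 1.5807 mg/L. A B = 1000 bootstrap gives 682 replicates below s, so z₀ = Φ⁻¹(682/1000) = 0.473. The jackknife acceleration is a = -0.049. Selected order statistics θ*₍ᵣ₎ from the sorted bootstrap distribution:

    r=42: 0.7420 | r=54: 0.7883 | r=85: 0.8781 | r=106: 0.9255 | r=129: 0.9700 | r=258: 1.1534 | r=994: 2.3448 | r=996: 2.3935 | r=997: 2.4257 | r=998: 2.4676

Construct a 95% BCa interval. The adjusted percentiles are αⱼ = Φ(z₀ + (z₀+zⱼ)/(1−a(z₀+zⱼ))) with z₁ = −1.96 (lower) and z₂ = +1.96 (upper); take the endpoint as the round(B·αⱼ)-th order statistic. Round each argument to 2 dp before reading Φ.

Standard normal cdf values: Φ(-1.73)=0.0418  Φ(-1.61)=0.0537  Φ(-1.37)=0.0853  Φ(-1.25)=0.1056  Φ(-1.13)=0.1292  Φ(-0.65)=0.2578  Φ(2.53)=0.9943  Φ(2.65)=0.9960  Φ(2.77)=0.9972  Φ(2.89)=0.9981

(0.9700, 2.3935)

Lower: z₀ + z₁ = 0.473 + (-1.960) = -1.487; 1 − a(z₀+z₁) = 1 − (-0.049)(-1.487) = 0.9271; argument = 0.473 + (-1.487)/0.9271 = -1.1309 → -1.13.
α₁ = Φ(-1.13) = 0.1292; rank = round(1000 × 0.1292) = 129; θ*₍129₎ = 0.9700.
Upper: z₀ + z₂ = 2.433; 1 − a(z₀+z₂) = 1.1192; argument = 2.6468 → 2.65; α₂ = 0.9960; rank = 996; θ*₍996₎ = 2.3935.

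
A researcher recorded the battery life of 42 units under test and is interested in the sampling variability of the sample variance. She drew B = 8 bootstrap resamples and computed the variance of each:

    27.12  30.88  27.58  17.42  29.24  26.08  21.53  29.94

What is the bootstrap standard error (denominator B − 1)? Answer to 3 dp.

SE* = 4.579

Bootstrap SE is the standard deviation of the 8 replicate variances.
Mean of replicates: (27.12 + 30.88 + 27.58 + 17.42 + 29.24 + 26.08 + 21.53 + 29.94) / 8 = 209.7900 / 8 = 26.2237
Sum of squared deviations: (+0.8963)² + (+4.6562)² + (+1.3562)² + (−8.8037)² + (+3.0162)² + (−0.1438)² + (−4.6937)² + (+3.7163)² = 146.7896
Variance = 146.7896 / 7 = 20.9699
SE* = √20.9699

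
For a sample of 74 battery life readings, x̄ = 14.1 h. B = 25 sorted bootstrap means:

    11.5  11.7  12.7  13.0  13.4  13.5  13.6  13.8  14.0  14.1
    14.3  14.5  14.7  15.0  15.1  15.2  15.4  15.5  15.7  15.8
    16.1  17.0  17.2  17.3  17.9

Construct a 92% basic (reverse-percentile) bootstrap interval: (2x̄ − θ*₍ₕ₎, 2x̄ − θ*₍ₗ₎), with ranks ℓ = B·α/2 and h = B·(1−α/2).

(10.9, 16.7)

Percentile endpoints at ranks 1 and 24: θ*₍1₎ = 11.5, θ*₍24₎ = 17.3.
Basic interval reflects these around x̄:
  lower = 2 × 14.1 − 17.3 = 10.9
  upper = 2 × 14.1 − 11.5 = 16.7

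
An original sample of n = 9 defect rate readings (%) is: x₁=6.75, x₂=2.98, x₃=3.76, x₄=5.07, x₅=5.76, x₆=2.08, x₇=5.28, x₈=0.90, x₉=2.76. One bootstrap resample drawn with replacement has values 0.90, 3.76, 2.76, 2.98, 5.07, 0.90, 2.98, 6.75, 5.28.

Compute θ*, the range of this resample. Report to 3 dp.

θ* = 5.850

Range = 6.75 − 0.90 = 5.850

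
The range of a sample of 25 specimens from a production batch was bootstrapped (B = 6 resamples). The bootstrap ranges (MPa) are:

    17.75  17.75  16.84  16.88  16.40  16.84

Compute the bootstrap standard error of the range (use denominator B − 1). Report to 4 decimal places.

Bootstrap SE is the standard deviation of the 6 replicate ranges.
Mean of replicates: (17.75 + 17.75 + 16.84 + 16.88 + 16.40 + 16.84) / 6 = 102.46000 / 6 = 17.07667
Sum of squared deviations: (+0.67333)² + (+0.67333)² + (−0.23667)² + (−0.19667)² + (−0.67667)² + (−0.23667)² = 1.51533
Variance = 1.51533 / 5 = 0.30307
SE* = √0.30307

SE* = 0.5505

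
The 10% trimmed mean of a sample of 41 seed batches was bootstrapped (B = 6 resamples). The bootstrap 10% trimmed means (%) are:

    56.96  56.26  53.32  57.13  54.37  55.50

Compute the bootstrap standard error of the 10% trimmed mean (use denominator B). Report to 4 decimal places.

Bootstrap SE is the standard deviation of the 6 replicate 10% trimmed means.
Mean of replicates: (56.96 + 56.26 + 53.32 + 57.13 + 54.37 + 55.50) / 6 = 333.54000 / 6 = 55.59000
Sum of squared deviations: (+1.37000)² + (+0.67000)² + (−2.27000)² + (+1.54000)² + (−1.22000)² + (−0.09000)² = 11.34680
Variance = 11.34680 / 6 = 1.89113
SE* = √1.89113

SE* = 1.3752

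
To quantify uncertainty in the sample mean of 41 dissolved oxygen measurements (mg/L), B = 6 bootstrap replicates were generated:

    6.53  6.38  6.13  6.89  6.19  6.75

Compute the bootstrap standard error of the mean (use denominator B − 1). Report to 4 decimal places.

SE* = 0.3033

Bootstrap SE is the standard deviation of the 6 replicate means.
Mean of replicates: (6.53 + 6.38 + 6.13 + 6.89 + 6.19 + 6.75) / 6 = 38.87000 / 6 = 6.47833
Sum of squared deviations: (+0.05167)² + (−0.09833)² + (−0.34833)² + (+0.41167)² + (−0.28833)² + (+0.27167)² = 0.46008
Variance = 0.46008 / 5 = 0.09202
SE* = √0.09202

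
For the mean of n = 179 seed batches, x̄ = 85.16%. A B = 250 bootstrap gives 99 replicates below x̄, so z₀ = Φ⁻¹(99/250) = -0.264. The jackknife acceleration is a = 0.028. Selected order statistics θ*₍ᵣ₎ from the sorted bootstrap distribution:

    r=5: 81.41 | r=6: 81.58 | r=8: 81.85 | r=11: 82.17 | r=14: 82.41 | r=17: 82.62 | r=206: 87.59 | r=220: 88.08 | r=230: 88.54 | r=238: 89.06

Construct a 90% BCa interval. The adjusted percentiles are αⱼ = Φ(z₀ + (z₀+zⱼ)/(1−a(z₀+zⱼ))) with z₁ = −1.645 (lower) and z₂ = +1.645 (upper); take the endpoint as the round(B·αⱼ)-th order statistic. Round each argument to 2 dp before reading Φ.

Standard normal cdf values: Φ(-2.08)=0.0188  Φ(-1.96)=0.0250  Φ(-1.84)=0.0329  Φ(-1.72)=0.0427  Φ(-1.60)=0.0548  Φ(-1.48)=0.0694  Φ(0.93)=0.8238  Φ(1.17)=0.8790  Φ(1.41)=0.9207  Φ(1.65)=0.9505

Lower: z₀ + z₁ = -0.264 + (-1.645) = -1.909; 1 − a(z₀+z₁) = 1 − (0.028)(-1.909) = 1.0535; argument = -0.264 + (-1.909)/1.0535 = -2.0761 → -2.08.
α₁ = Φ(-2.08) = 0.0188; rank = round(250 × 0.0188) = 5; θ*₍5₎ = 81.41.
Upper: z₀ + z₂ = 1.381; 1 − a(z₀+z₂) = 0.9613; argument = 1.1725 → 1.17; α₂ = 0.8790; rank = 220; θ*₍220₎ = 88.08.

(81.41, 88.08)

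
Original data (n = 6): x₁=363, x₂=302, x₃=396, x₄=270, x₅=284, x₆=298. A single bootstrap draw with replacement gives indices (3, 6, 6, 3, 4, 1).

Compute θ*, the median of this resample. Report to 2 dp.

Resample values: 396, 298, 298, 396, 270, 363.
Sorted: 270, 298, 298, 363, 396, 396
Median = average of the two middle values = 330.50

θ* = 330.50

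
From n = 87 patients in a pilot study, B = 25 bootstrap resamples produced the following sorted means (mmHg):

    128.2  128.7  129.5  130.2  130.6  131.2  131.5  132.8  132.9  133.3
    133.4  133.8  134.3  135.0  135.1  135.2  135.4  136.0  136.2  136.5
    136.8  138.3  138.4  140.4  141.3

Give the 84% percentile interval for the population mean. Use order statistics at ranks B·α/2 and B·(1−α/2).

(128.7, 138.4)

α = 0.16; lower rank = 25 × 0.080 = 2; upper rank = 25 × 0.920 = 23.
The 2nd smallest replicate is 128.7; the 23rd is 138.4.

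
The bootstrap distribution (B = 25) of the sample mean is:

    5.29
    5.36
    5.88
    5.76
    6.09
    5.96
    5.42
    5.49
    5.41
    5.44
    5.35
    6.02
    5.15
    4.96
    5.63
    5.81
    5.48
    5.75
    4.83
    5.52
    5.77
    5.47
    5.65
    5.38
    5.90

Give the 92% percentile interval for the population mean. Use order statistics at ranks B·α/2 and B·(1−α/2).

(4.83, 6.02)

Sorted replicates: 4.83, 4.96, 5.15, 5.29, 5.35, 5.36, 5.38, 5.41, 5.42, 5.44, 5.47, 5.48, 5.49, 5.52, 5.63, 5.65, 5.75, 5.76, 5.77, 5.81, 5.88, 5.90, 5.96, 6.02, 6.09
α = 0.08; lower rank = 25 × 0.040 = 1; upper rank = 25 × 0.960 = 24.
The 1st smallest replicate is 4.83; the 24th is 6.02.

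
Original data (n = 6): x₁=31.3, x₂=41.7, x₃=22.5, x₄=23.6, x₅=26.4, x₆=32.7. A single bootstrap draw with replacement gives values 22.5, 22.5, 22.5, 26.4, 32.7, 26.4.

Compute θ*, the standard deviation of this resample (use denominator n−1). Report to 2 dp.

Mean = 25.5000; sum of squared deviations = 80.4600
s² = 80.4600 / 5 = 16.0920
s = √16.0920 = 4.01

θ* = 4.01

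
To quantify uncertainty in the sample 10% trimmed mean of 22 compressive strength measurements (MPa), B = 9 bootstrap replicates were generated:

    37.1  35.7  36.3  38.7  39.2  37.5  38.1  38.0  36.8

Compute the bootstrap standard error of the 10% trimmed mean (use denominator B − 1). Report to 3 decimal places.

SE* = 1.133

Bootstrap SE is the standard deviation of the 9 replicate 10% trimmed means.
Mean of replicates: (37.1 + 35.7 + 36.3 + 38.7 + 39.2 + 37.5 + 38.1 + 38.0 + 36.8) / 9 = 337.4000 / 9 = 37.4889
Sum of squared deviations: (−0.3889)² + (−1.7889)² + (−1.1889)² + (+1.2111)² + (+1.7111)² + (+0.0111)² + (+0.6111)² + (+0.5111)² + (−0.6889)² = 10.2689
Variance = 10.2689 / 8 = 1.2836
SE* = √1.2836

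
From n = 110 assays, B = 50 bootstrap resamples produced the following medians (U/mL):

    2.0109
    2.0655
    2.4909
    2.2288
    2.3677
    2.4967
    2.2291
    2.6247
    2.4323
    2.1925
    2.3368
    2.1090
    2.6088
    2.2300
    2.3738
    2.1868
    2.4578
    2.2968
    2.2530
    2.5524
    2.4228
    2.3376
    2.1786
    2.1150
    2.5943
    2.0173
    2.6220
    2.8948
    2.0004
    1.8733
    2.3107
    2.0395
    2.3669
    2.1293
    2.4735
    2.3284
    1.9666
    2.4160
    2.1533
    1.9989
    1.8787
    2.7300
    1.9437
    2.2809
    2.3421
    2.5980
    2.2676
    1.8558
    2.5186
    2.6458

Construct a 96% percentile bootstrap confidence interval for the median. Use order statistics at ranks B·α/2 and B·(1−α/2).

(1.8558, 2.7300)

Sorted replicates: 1.8558, 1.8733, 1.8787, 1.9437, 1.9666, 1.9989, 2.0004, 2.0109, 2.0173, 2.0395, 2.0655, 2.1090, 2.1150, 2.1293, 2.1533, 2.1786, 2.1868, 2.1925, 2.2288, 2.2291, 2.2300, 2.2530, 2.2676, 2.2809, 2.2968, 2.3107, 2.3284, 2.3368, 2.3376, 2.3421, 2.3669, 2.3677, 2.3738, 2.4160, 2.4228, 2.4323, 2.4578, 2.4735, 2.4909, 2.4967, 2.5186, 2.5524, 2.5943, 2.5980, 2.6088, 2.6220, 2.6247, 2.6458, 2.7300, 2.8948
α = 0.04; lower rank = 50 × 0.020 = 1; upper rank = 50 × 0.980 = 49.
The 1st smallest replicate is 1.8558; the 49th is 2.7300.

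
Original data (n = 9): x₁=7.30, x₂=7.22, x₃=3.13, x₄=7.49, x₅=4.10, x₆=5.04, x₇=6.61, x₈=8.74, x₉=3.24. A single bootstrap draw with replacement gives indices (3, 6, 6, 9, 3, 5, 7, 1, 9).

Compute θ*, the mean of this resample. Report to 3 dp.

θ* = 4.537

Resample values: 3.13, 5.04, 5.04, 3.24, 3.13, 4.10, 6.61, 7.30, 3.24.
Mean = (3.13 + 5.04 + 5.04 + 3.24 + 3.13 + 4.10 + 6.61 + 7.30 + 3.24) / 9 = 40.830 / 9 = 4.537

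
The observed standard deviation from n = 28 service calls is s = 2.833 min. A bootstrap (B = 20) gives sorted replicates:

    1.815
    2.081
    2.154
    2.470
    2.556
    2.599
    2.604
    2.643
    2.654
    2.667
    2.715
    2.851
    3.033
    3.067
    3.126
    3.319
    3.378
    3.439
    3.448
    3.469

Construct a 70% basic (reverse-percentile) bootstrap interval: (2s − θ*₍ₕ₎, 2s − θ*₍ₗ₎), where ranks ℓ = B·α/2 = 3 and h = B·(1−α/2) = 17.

(2.288, 3.512)

Percentile endpoints at ranks 3 and 17: θ*₍3₎ = 2.154, θ*₍17₎ = 3.378.
Basic interval reflects these around s:
  lower = 2 × 2.833 − 3.378 = 2.288
  upper = 2 × 2.833 − 2.154 = 3.512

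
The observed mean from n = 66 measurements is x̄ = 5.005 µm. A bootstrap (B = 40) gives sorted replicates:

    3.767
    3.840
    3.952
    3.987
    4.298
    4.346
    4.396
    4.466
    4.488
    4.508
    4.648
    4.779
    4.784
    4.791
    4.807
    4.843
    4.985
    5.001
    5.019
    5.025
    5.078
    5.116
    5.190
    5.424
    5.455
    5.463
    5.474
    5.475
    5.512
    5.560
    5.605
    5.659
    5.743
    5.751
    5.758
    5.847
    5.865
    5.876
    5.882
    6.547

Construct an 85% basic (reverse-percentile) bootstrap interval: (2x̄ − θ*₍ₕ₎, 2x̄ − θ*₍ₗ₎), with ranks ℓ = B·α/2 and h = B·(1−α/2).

(4.145, 6.058)

Percentile endpoints at ranks 3 and 37: θ*₍3₎ = 3.952, θ*₍37₎ = 5.865.
Basic interval reflects these around x̄:
  lower = 2 × 5.005 − 5.865 = 4.145
  upper = 2 × 5.005 − 3.952 = 6.058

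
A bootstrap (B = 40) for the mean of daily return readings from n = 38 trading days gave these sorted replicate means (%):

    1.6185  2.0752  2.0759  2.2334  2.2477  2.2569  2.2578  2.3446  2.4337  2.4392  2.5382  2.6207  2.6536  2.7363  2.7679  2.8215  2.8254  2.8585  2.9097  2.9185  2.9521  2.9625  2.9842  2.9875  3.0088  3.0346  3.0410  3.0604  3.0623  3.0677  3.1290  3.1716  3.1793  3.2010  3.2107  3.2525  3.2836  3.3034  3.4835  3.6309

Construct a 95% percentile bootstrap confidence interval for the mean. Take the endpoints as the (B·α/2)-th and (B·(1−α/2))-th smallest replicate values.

α = 0.05; lower rank = 40 × 0.025 = 1; upper rank = 40 × 0.975 = 39.
The 1st smallest replicate is 1.6185; the 39th is 3.4835.

(1.6185, 3.4835)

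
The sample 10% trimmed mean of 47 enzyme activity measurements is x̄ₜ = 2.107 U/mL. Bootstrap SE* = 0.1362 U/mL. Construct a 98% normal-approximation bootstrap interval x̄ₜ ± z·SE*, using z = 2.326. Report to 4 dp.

(1.7902, 2.4238)

Margin = 2.326 × 0.1362 = 0.31680
Interval: 2.107 ± 0.31680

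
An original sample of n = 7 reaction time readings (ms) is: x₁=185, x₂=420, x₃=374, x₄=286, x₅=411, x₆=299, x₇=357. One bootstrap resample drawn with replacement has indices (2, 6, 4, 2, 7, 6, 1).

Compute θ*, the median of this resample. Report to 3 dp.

θ* = 299.000

Resample values: 420, 299, 286, 420, 357, 299, 185.
Sorted: 185, 286, 299, 299, 357, 420, 420
Median = middle value = 299.000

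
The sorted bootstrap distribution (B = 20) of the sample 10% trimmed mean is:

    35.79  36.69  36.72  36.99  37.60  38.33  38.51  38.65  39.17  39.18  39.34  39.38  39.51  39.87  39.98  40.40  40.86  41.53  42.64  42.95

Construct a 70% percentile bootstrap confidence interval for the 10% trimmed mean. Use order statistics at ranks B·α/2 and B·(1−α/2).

α = 0.30; lower rank = 20 × 0.150 = 3; upper rank = 20 × 0.850 = 17.
The 3rd smallest replicate is 36.72; the 17th is 40.86.

(36.72, 40.86)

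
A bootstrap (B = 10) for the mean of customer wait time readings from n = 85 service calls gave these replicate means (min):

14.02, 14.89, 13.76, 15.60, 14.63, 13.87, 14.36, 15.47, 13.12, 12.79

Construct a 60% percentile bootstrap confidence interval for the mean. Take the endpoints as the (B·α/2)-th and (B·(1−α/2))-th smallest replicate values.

(13.12, 14.89)

Sorted replicates: 12.79, 13.12, 13.76, 13.87, 14.02, 14.36, 14.63, 14.89, 15.47, 15.60
α = 0.40; lower rank = 10 × 0.200 = 2; upper rank = 10 × 0.800 = 8.
The 2nd smallest replicate is 13.12; the 8th is 14.89.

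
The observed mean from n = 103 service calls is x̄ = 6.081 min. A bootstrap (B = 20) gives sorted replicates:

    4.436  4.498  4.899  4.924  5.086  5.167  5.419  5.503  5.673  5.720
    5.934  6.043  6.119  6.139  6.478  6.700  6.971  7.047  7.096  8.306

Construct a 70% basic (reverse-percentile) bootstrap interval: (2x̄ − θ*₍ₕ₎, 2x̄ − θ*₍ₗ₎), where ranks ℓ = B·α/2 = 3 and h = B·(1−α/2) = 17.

(5.191, 7.263)

Percentile endpoints at ranks 3 and 17: θ*₍3₎ = 4.899, θ*₍17₎ = 6.971.
Basic interval reflects these around x̄:
  lower = 2 × 6.081 − 6.971 = 5.191
  upper = 2 × 6.081 − 4.899 = 7.263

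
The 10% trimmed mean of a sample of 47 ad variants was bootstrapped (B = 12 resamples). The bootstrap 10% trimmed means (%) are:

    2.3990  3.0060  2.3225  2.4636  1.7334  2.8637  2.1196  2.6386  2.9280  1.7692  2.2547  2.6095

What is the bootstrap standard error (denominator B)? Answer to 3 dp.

Bootstrap SE is the standard deviation of the 12 replicate 10% trimmed means.
Mean of replicates: (2.3990 + 3.0060 + 2.3225 + 2.4636 + 1.7334 + 2.8637 + 2.1196 + 2.6386 + 2.9280 + 1.7692 + 2.2547 + 2.6095) / 12 = 29.10780 / 12 = 2.42565
Sum of squared deviations: (−0.02665)² + (+0.58035)² + (−0.10315)² + (+0.03795)² + (−0.69225)² + (+0.43805)² + (−0.30605)² + (+0.21295)² + (+0.50235)² + (−0.65645)² + (−0.17095)² + (+0.18385)² = 1.90602
Variance = 1.90602 / 12 = 0.15883
SE* = √0.15883

SE* = 0.399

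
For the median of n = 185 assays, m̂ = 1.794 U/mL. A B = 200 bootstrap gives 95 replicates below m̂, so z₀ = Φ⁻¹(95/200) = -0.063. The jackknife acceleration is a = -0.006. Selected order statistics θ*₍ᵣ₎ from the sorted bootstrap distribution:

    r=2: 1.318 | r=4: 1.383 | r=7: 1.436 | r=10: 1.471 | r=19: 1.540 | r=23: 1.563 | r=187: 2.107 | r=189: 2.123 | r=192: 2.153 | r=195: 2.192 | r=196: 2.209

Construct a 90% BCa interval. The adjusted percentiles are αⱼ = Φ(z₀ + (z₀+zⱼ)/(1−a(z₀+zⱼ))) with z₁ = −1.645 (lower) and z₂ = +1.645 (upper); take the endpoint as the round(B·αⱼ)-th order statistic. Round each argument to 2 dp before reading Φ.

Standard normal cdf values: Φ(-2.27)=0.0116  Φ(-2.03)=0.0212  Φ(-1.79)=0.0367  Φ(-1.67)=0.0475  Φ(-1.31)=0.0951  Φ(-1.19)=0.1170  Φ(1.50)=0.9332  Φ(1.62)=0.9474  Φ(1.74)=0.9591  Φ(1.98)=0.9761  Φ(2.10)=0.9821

(1.436, 2.107)

Lower: z₀ + z₁ = -0.063 + (-1.645) = -1.708; 1 − a(z₀+z₁) = 1 − (-0.006)(-1.708) = 0.9898; argument = -0.063 + (-1.708)/0.9898 = -1.7887 → -1.79.
α₁ = Φ(-1.79) = 0.0367; rank = round(200 × 0.0367) = 7; θ*₍7₎ = 1.436.
Upper: z₀ + z₂ = 1.582; 1 − a(z₀+z₂) = 1.0095; argument = 1.5041 → 1.50; α₂ = 0.9332; rank = 187; θ*₍187₎ = 2.107.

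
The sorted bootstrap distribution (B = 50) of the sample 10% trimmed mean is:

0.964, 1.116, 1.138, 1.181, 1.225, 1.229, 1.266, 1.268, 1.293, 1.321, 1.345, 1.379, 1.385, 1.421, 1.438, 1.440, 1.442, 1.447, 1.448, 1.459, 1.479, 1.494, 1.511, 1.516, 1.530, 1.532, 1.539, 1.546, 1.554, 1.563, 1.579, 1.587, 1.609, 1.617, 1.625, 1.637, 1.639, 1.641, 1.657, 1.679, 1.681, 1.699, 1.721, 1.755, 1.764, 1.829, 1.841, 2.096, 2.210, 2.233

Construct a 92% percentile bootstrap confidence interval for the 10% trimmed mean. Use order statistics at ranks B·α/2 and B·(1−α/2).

α = 0.08; lower rank = 50 × 0.040 = 2; upper rank = 50 × 0.960 = 48.
The 2nd smallest replicate is 1.116; the 48th is 2.096.

(1.116, 2.096)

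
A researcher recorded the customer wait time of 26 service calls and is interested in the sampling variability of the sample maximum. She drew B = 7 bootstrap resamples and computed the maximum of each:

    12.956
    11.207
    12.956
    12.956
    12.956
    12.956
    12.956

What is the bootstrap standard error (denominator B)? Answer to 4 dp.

SE* = 0.6120

Bootstrap SE is the standard deviation of the 7 replicate maximums.
Mean of replicates: (12.956 + 11.207 + 12.956 + 12.956 + 12.956 + 12.956 + 12.956) / 7 = 88.94300 / 7 = 12.70614
Sum of squared deviations: (+0.24986)² + (−1.49914)² + (+0.24986)² + (+0.24986)² + (+0.24986)² + (+0.24986)² + (+0.24986)² = 2.62200
Variance = 2.62200 / 7 = 0.37457
SE* = √0.37457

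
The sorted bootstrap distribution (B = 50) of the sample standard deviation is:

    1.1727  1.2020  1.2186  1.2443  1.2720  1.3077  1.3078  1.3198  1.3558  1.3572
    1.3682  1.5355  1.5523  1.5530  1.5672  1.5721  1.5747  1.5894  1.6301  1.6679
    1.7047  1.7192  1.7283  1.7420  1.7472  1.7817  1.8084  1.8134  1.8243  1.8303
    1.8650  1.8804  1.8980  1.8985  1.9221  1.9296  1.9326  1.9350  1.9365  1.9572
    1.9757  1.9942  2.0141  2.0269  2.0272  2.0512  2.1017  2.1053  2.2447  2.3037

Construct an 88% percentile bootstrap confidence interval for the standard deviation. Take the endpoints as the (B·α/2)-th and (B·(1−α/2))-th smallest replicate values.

(1.2186, 2.1017)

α = 0.12; lower rank = 50 × 0.060 = 3; upper rank = 50 × 0.940 = 47.
The 3rd smallest replicate is 1.2186; the 47th is 2.1017.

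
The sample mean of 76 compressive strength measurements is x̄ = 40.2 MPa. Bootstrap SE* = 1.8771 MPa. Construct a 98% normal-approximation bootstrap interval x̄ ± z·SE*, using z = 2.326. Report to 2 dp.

Margin = 2.326 × 1.8771 = 4.366
Interval: 40.2 ± 4.366

(35.83, 44.57)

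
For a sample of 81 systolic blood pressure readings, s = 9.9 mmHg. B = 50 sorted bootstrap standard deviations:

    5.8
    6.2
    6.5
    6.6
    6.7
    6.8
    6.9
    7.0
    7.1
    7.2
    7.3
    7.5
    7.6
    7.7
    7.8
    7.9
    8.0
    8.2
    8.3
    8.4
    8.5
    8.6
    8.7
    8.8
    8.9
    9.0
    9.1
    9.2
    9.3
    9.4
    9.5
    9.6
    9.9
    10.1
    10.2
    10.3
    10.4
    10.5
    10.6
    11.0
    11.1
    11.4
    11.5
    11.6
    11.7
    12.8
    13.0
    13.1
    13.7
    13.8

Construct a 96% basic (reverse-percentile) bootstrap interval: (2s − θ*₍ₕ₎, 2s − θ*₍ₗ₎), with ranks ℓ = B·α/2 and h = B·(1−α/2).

(6.1, 14.0)

Percentile endpoints at ranks 1 and 49: θ*₍1₎ = 5.8, θ*₍49₎ = 13.7.
Basic interval reflects these around s:
  lower = 2 × 9.9 − 13.7 = 6.1
  upper = 2 × 9.9 − 5.8 = 14.0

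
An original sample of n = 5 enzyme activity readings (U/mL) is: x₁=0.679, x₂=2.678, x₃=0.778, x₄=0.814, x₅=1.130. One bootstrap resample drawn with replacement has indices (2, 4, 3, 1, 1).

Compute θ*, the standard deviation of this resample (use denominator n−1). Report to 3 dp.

Resample values: 2.678, 0.814, 0.778, 0.679, 0.679.
Mean = 1.1256; sum of squared deviations = 3.0268
s² = 3.0268 / 4 = 0.7567
s = √0.7567 = 0.870

θ* = 0.870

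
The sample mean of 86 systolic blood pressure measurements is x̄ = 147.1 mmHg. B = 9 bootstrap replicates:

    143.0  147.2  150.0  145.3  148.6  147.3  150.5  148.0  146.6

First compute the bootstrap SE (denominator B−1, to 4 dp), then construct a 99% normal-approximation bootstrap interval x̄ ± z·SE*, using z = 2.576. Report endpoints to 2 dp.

Mean of replicates = 147.3889; sum of squared deviations = 42.6289; SE* = √(42.6289/8) = 2.3084
Margin = 2.576 × 2.3084 = 5.946
Interval: 147.1 ± 5.946

(141.15, 153.05)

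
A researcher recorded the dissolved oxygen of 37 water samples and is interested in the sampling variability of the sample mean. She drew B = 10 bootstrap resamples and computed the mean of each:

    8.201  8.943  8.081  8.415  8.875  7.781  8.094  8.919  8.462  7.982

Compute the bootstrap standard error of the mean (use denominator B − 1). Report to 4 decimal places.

SE* = 0.4191

Bootstrap SE is the standard deviation of the 10 replicate means.
Mean of replicates: (8.201 + 8.943 + 8.081 + 8.415 + 8.875 + 7.781 + 8.094 + 8.919 + 8.462 + 7.982) / 10 = 83.75300 / 10 = 8.37530
Sum of squared deviations: (−0.17430)² + (+0.56770)² + (−0.29430)² + (+0.03970)² + (+0.49970)² + (−0.59430)² + (−0.28130)² + (+0.54370)² + (+0.08670)² + (−0.39330)² = 1.58069
Variance = 1.58069 / 9 = 0.17563
SE* = √0.17563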